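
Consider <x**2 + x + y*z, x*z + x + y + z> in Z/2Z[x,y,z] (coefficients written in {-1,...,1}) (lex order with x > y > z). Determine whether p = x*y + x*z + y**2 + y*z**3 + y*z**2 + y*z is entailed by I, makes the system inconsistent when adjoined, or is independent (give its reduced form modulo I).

First compute the reduced Gröbner basis of I by Buchberger's algorithm.
f_1 = x**2 + x + y*z, LT = x**2.
f_2 = x*z + x + y + z, LT = x*z.

S(f_1,f_2): lcm = x**2*z. S = x**2 + x*y + y*z**2.
  leading term x**2: subtract (1)·f_1 from x**2 + x*y + y*z**2 → x*y + x + y*z**2 + y*z
  leading term x*y: no divisor's leading term divides it; move x*y to the remainder.
  leading term x: no divisor's leading term divides it; move x to the remainder.
  leading term y*z**2: no divisor's leading term divides it; move y*z**2 to the remainder.
  leading term y*z: no divisor's leading term divides it; move y*z to the remainder.
  remainder x*y + x + y*z**2 + y*z ≠ 0; add h_3 = x*y + x + y*z**2 + y*z to the basis.

S(f_2,h_3): lcm = x*y*z. S = x*y + x*z + y**2 + y*z**3 + y*z**2 + y*z.
  leading term x*y: subtract (1)·h_3 from x*y + x*z + y**2 + y*z**3 + y*z**2 + y*z → x*z + x + y**2 + y*z**3
  leading term x*z: subtract (1)·f_2 from x*z + x + y**2 + y*z**3 → y**2 + y*z**3 + y + z
  leading term y**2: no divisor's leading term divides it; move y**2 to the remainder.
  leading term y*z**3: no divisor's leading term divides it; move y*z**3 to the remainder.
  leading term y: no divisor's leading term divides it; move y to the remainder.
  leading term z: no divisor's leading term divides it; move z to the remainder.
  remainder y**2 + y*z**3 + y + z ≠ 0; add h_4 = y**2 + y*z**3 + y + z to the basis.

The other S-polynomials (S(f_1,h_3), S(f_1,h_4), S(f_2,h_4), S(h_3,h_4)) all reduce to 0 modulo the current basis, so we have a Gröbner basis.
Inter-reduce: drop elements whose leading term is divisible by another's, tail-reduce, and make monic.
Reduced Gröbner basis: {x**2 + x + y*z, x*y + x + y*z**2 + y*z, x*z + x + y + z, y**2 + y*z**3 + y + z}.
Label its elements g_1 = x**2 + x + y*z, g_2 = x*y + x + y*z**2 + y*z, g_3 = x*z + x + y + z, g_4 = y**2 + y*z**3 + y + z.

Reduce p = x*y + x*z + y**2 + y*z**3 + y*z**2 + y*z modulo G:
  leading term x*y: subtract (1)·g_2 from x*y + x*z + y**2 + y*z**3 + y*z**2 + y*z → x*z + x + y**2 + y*z**3
  leading term x*z: subtract (1)·g_3 from x*z + x + y**2 + y*z**3 → y**2 + y*z**3 + y + z
  leading term y**2: subtract (1)·g_4 from y**2 + y*z**3 + y + z → 0
  normal form = 0.
Since the normal form is 0, p ∈ I.

x*y + x*z + y**2 + y*z**3 + y*z**2 + y*z lies in I (it reduces to 0).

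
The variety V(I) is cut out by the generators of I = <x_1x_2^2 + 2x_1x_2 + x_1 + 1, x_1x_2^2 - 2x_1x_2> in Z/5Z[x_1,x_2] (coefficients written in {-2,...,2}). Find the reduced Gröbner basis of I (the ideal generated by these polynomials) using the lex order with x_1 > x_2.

f_1 = x_1x_2^2 + 2x_1x_2 + x_1 + 1, LT = x_1x_2^2.
f_2 = x_1x_2^2 - 2x_1x_2, LT = x_1x_2^2.

S(f_1,f_2): lcm = x_1x_2^2. S = -x_1x_2 + x_1 + 1.
  leading term x_1x_2: no divisor's leading term divides it; move -x_1x_2 to the remainder.
  leading term x_1: no divisor's leading term divides it; move x_1 to the remainder.
  leading term 1: no divisor's leading term divides it; move 1 to the remainder.
  remainder -x_1x_2 + x_1 + 1 ≠ 0; add g_3 = -x_1x_2 + x_1 + 1 to the basis.

S(f_1,g_3): lcm = x_1x_2^2. S = -2x_1x_2 + x_1 + x_2 + 1.
  leading term x_1x_2: subtract (2)·g_3 from -2x_1x_2 + x_1 + x_2 + 1 → -x_1 + x_2 - 1
  leading term x_1: no divisor's leading term divides it; move -x_1 to the remainder.
  leading term x_2: no divisor's leading term divides it; move x_2 to the remainder.
  leading term 1: no divisor's leading term divides it; move -1 to the remainder.
  remainder -x_1 + x_2 - 1 ≠ 0; add g_4 = -x_1 + x_2 - 1 to the basis.

S(f_1,g_4): lcm = x_1x_2^2. S = 2x_1x_2 + x_1 + x_2^3 - x_2^2 + 1.
  leading term x_1x_2: subtract (-2)·g_3 from 2x_1x_2 + x_1 + x_2^3 - x_2^2 + 1 → -2x_1 + x_2^3 - x_2^2 - 2
  leading term x_1: subtract (2)·g_4 from -2x_1 + x_2^3 - x_2^2 - 2 → x_2^3 - x_2^2 - 2x_2
  leading term x_2^3: no divisor's leading term divides it; move x_2^3 to the remainder.
  leading term x_2^2: no divisor's leading term divides it; move -x_2^2 to the remainder.
  leading term x_2: no divisor's leading term divides it; move -2x_2 to the remainder.
  remainder x_2^3 - x_2^2 - 2x_2 ≠ 0; add g_5 = x_2^3 - x_2^2 - 2x_2 to the basis.

S(g_3,g_4): lcm = x_1x_2. S = -x_1 + x_2^2 - x_2 - 1.
  leading term x_1: subtract (1)·g_4 from -x_1 + x_2^2 - x_2 - 1 → x_2^2 - 2x_2
  leading term x_2^2: no divisor's leading term divides it; move x_2^2 to the remainder.
  leading term x_2: no divisor's leading term divides it; move -2x_2 to the remainder.
  remainder x_2^2 - 2x_2 ≠ 0; add g_6 = x_2^2 - 2x_2 to the basis.

The other S-polynomials (S(f_2,g_3), S(f_2,g_4), S(f_1,g_5), S(f_2,g_5), S(g_3,g_5), S(g_4,g_5), S(f_1,g_6), S(f_2,g_6), S(g_3,g_6), S(g_4,g_6), S(g_5,g_6)) all reduce to 0 modulo the current basis, so we have a Gröbner basis.
Inter-reduce: drop elements whose leading term is divisible by another's, tail-reduce, and make monic.

G = {x_1 - x_2 + 1, x_2^2 - 2x_2}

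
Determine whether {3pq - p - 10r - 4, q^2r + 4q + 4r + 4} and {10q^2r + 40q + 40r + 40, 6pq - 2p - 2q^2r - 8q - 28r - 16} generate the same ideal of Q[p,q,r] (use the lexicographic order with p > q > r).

Yes, the ideals are equal.

For a fixed monomial order, each ideal has a unique reduced Gröbner basis; comparing bases decides equality.
Buchberger on the first generating set:
f_1 = 3pq - p - 10r - 4, LT = pq.
f_2 = q^2r + 4q + 4r + 4, LT = q^2r.

S(f_1,f_2): lcm = pq^2r. S = -1/3pqr - 4pq - 4pr - 4p - 10/3qr^2 - 4/3qr.
  reduce S modulo (f_1, f_2):
  remainder -37/9pr - 16/3p - 10/3qr^2 - 4/3qr - 10/9r^2 - 124/9r - 16/3 ≠ 0; add g_3 = -37/9pr - 16/3p - 10/3qr^2 - 4/3qr - 10/9r^2 - 124/9r - 16/3 to the basis.

The other S-polynomials (S(f_1,g_3), S(f_2,g_3)) all reduce to 0 modulo the current basis, so we have a Gröbner basis.
Inter-reduce: drop elements whose leading term is divisible by another's, tail-reduce, and make monic.
Reduced Gröbner basis: {pq - 1/3p - 10/3r - 4/3, pr + 48/37p + 30/37qr^2 + 12/37qr + 10/37r^2 + 124/37r + 48/37, q^2r + 4q + 4r + 4}.

Buchberger on the second generating set:
h_1 = 10q^2r + 40q + 40r + 40, LT = q^2r.
h_2 = 6pq - 2p - 2q^2r - 8q - 28r - 16, LT = pq.

S(h_1,h_2): lcm = pq^2r. S = 1/3pqr + 4pq + 4pr + 4p + 1/3q^3r^2 + 4/3q^2r + 14/3qr^2 + 8/3qr.
  reduce S modulo (h_1, h_2):
  remainder 37/9pr + 16/3p + 10/3qr^2 + 4/3qr + 10/9r^2 + 124/9r + 16/3 ≠ 0; add k_3 = 37/9pr + 16/3p + 10/3qr^2 + 4/3qr + 10/9r^2 + 124/9r + 16/3 to the basis.

The other S-polynomials (S(h_1,k_3), S(h_2,k_3)) all reduce to 0 modulo the current basis, so we have a Gröbner basis.
Inter-reduce: drop elements whose leading term is divisible by another's, tail-reduce, and make monic.
Reduced Gröbner basis: {pq - 1/3p - 10/3r - 4/3, pr + 48/37p + 30/37qr^2 + 12/37qr + 10/37r^2 + 124/37r + 48/37, q^2r + 4q + 4r + 4}.

Same reduced basis, so the two generating sets span the same ideal.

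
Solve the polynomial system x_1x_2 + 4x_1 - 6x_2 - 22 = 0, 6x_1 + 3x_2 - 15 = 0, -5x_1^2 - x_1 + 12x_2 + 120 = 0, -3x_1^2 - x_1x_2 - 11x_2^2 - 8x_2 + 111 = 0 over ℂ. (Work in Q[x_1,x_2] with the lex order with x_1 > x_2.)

{(4, -3)}

Compute a lex Gröbner basis by Buchberger's algorithm.
f_1 = x_1x_2 + 4x_1 - 6x_2 - 22, LT = x_1x_2.
f_2 = 6x_1 + 3x_2 - 15, LT = x_1.
f_3 = -5x_1^2 - x_1 + 12x_2 + 120, LT = x_1^2.
f_4 = -3x_1^2 - x_1x_2 - 11x_2^2 - 8x_2 + 111, LT = x_1^2.

S(f_1,f_2): lcm = x_1x_2. S = 4x_1 - 1/2x_2^2 - 7/2x_2 - 22.
  reduce S modulo (f_1, f_2, f_3, f_4):
  remainder -1/2x_2^2 - 11/2x_2 - 12 ≠ 0; add h_5 = -1/2x_2^2 - 11/2x_2 - 12 to the basis.

S(f_1,f_3): lcm = x_1^2x_2. S = 4x_1^2 - 31/5x_1x_2 - 22x_1 + 12/5x_2^2 + 24x_2.
  reduce S modulo (f_1, f_2, f_3, f_4, h_5):
  remainder -62x_2 - 186 ≠ 0; add h_6 = -62x_2 - 186 to the basis.

The other S-polynomials (S(f_1,f_4), S(f_2,f_3), S(f_2,f_4), S(f_3,f_4), S(f_1,h_5), S(f_2,h_5), S(f_3,h_5), S(f_4,h_5), S(f_1,h_6), S(f_2,h_6), S(f_3,h_6), S(f_4,h_6), S(h_5,h_6)) all reduce to 0 modulo the current basis, so we have a Gröbner basis.
Inter-reduce: drop elements whose leading term is divisible by another's, tail-reduce, and make monic.
Reduced Gröbner basis: {x_1 - 4, x_2 + 3}.

Elimination: the polynomial x_2 + 3 lies in the elimination ideal for x_2, so x_2 ∈ {-3}. For each such x_2, the remaining basis elements (now univariate) give the rest of the solution.
  x_2 = -3: the earlier basis element becomes x_1 - 4 = 0, giving x_1 = 4 — point (4, -3).
Zero-dimensionality of the ideal guarantees finitely many solutions over ℂ.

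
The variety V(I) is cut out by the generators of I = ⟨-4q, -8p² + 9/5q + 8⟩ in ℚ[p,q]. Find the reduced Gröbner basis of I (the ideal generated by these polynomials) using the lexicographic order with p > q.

G = {p² - 1, q}

f_1 = -4q, LT = q.
f_2 = -8p² + 9/5q + 8, LT = p².

The S-polynomials (S(f_1,f_2)) all reduce to 0 modulo the current basis, so we have a Gröbner basis.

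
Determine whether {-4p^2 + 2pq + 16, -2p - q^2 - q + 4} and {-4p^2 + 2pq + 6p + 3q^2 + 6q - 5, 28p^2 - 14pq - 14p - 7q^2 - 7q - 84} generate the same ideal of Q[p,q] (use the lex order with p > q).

No, the ideals differ.

Equality of ideals is decidable: compute both reduced Gröbner bases (unique for the ordering) and check whether they agree.
Buchberger on the first generating set:
f_1 = -4p^2 + 2pq + 16, LT = p^2.
f_2 = -2p - q^2 - q + 4, LT = p.

S(f_1,f_2): lcm = p^2. S = -1/2pq^2 - pq + 2p - 4.
  leading term pq^2: subtract (1/4q^2)·f_2 from -1/2pq^2 - pq + 2p - 4 → -pq + 2p + 1/4q^4 + 1/4q^3 - q^2 - 4
  leading term pq: subtract (1/2q)·f_2 from -pq + 2p + 1/4q^4 + 1/4q^3 - q^2 - 4 → 2p + 1/4q^4 + 3/4q^3 - 1/2q^2 - 2q - 4
  leading term p: subtract (-1)·f_2 from 2p + 1/4q^4 + 3/4q^3 - 1/2q^2 - 2q - 4 → 1/4q^4 + 3/4q^3 - 3/2q^2 - 3q
  leading term q^4: no divisor's leading term divides it; move 1/4q^4 to the remainder.
  leading term q^3: no divisor's leading term divides it; move 3/4q^3 to the remainder.
  leading term q^2: no divisor's leading term divides it; move -3/2q^2 to the remainder.
  leading term q: no divisor's leading term divides it; move -3q to the remainder.
  remainder 1/4q^4 + 3/4q^3 - 3/2q^2 - 3q ≠ 0; add g_3 = 1/4q^4 + 3/4q^3 - 3/2q^2 - 3q to the basis.

The other S-polynomials (S(f_1,g_3), S(f_2,g_3)) all reduce to 0 modulo the current basis, so we have a Gröbner basis.
Inter-reduce: drop elements whose leading term is divisible by another's, tail-reduce, and make monic.
Reduced Gröbner basis: {p + 1/2q^2 + 1/2q - 2, q^4 + 3q^3 - 6q^2 - 12q}.

Buchberger on the second generating set:
h_1 = -4p^2 + 2pq + 6p + 3q^2 + 6q - 5, LT = p^2.
h_2 = 28p^2 - 14pq - 14p - 7q^2 - 7q - 84, LT = p^2.

S(h_1,h_2): lcm = p^2. S = -p - 1/2q^2 - 5/4q + 17/4.
  leading term p: no divisor's leading term divides it; move -p to the remainder.
  leading term q^2: no divisor's leading term divides it; move -1/2q^2 to the remainder.
  leading term q: no divisor's leading term divides it; move -5/4q to the remainder.
  leading term 1: no divisor's leading term divides it; move 17/4 to the remainder.
  remainder -p - 1/2q^2 - 5/4q + 17/4 ≠ 0; add k_3 = -p - 1/2q^2 - 5/4q + 17/4 to the basis.

S(h_1,k_3): lcm = p^2. S = -1/2pq^2 - 7/4pq + 11/4p - 3/4q^2 - 3/2q + 5/4.
  leading term pq^2: subtract (1/2q^2)·k_3 from -1/2pq^2 - 7/4pq + 11/4p - 3/4q^2 - 3/2q + 5/4 → -7/4pq + 11/4p + 1/4q^4 + 5/8q^3 - 23/8q^2 - 3/2q + 5/4
  leading term pq: subtract (7/4q)·k_3 from -7/4pq + 11/4p + 1/4q^4 + 5/8q^3 - 23/8q^2 - 3/2q + 5/4 → 11/4p + 1/4q^4 + 3/2q^3 - 11/16q^2 - 143/16q + 5/4
  leading term p: subtract (-11/4)·k_3 from 11/4p + 1/4q^4 + 3/2q^3 - 11/16q^2 - 143/16q + 5/4 → 1/4q^4 + 3/2q^3 - 33/16q^2 - 99/8q + 207/16
  leading term q^4: no divisor's leading term divides it; move 1/4q^4 to the remainder.
  leading term q^3: no divisor's leading term divides it; move 3/2q^3 to the remainder.
  leading term q^2: no divisor's leading term divides it; move -33/16q^2 to the remainder.
  leading term q: no divisor's leading term divides it; move -99/8q to the remainder.
  leading term 1: no divisor's leading term divides it; move 207/16 to the remainder.
  remainder 1/4q^4 + 3/2q^3 - 33/16q^2 - 99/8q + 207/16 ≠ 0; add k_4 = 1/4q^4 + 3/2q^3 - 33/16q^2 - 99/8q + 207/16 to the basis.

The other S-polynomials (S(h_2,k_3), S(h_1,k_4), S(h_2,k_4), S(k_3,k_4)) all reduce to 0 modulo the current basis, so we have a Gröbner basis.
Inter-reduce: drop elements whose leading term is divisible by another's, tail-reduce, and make monic.
Reduced Gröbner basis: {p + 1/2q^2 + 5/4q - 17/4, q^4 + 6q^3 - 33/4q^2 - 99/2q + 207/4}.

The bases are distinct; the ideals are different.
The choice of monomial ordering does not affect the verdict — as long as both bases are computed under the same ordering, their equality decides ideal equality.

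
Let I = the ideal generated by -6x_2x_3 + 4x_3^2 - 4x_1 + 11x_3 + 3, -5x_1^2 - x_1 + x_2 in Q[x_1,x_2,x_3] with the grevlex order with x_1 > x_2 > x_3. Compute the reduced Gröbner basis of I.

G = {x_1^2 + 1/5x_1 - 1/5x_2, x_2x_3 - 2/3x_3^2 + 2/3x_1 - 11/6x_3 - 1/2}

f_1 = -6x_2x_3 + 4x_3^2 - 4x_1 + 11x_3 + 3, LT = x_2x_3.
f_2 = -5x_1^2 - x_1 + x_2, LT = x_1^2.

The S-polynomials (S(f_1,f_2)) all reduce to 0 modulo the current basis, so we have a Gröbner basis.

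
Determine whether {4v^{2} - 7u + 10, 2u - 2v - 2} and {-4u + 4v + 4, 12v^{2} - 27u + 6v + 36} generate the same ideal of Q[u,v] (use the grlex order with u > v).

Since reduced Gröbner bases are canonical representatives of ideals under a given ordering, it suffices to compute and compare them.
Buchberger on the first generating set:
f_1 = 4v^{2} - 7u + 10, LT = v^{2}.
f_2 = 2u - 2v - 2, LT = u.

The S-polynomials (S(f_1,f_2)) all reduce to 0 modulo the current basis, so we have a Gröbner basis.
Inter-reduce: drop elements whose leading term is divisible by another's, tail-reduce, and make monic.
Reduced Gröbner basis: {v^{2} - \tfrac{7}{4}v + \tfrac{3}{4}, u - v - 1}.

Buchberger on the second generating set:
h_1 = -4u + 4v + 4, LT = u.
h_2 = 12v^{2} - 27u + 6v + 36, LT = v^{2}.

The S-polynomials (S(h_1,h_2)) all reduce to 0 modulo the current basis, so we have a Gröbner basis.
Inter-reduce: drop elements whose leading term is divisible by another's, tail-reduce, and make monic.
Reduced Gröbner basis: {v^{2} - \tfrac{7}{4}v + \tfrac{3}{4}, u - v - 1}.

The two bases agree; hence the ideals are identical.

Yes, the ideals are equal.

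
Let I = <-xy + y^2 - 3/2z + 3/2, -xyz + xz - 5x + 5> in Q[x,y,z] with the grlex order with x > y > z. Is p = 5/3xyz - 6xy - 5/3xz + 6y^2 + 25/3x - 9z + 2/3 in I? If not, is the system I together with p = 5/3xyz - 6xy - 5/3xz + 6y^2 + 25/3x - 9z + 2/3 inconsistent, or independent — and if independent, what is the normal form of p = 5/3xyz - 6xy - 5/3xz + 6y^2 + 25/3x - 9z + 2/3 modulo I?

5/3xyz - 6xy - 5/3xz + 6y^2 + 25/3x - 9z + 2/3 lies in I (it reduces to 0).

First compute the reduced Gröbner basis of I by Buchberger's algorithm.
f_1 = -xy + y^2 - 3/2z + 3/2, LT = xy.
f_2 = -xyz + xz - 5x + 5, LT = xyz.

S(f_1,f_2): lcm = xyz. S = -y^2z + xz + 3/2z^2 - 5x - 3/2z + 5.
  reduce S modulo (f_1, f_2):
  remainder -y^2z + xz + 3/2z^2 - 5x - 3/2z + 5 ≠ 0; add h_3 = -y^2z + xz + 3/2z^2 - 5x - 3/2z + 5 to the basis.

S(f_1,h_3): lcm = xy^2z. S = -y^3z + x^2z + 3/2xz^2 + 3/2yz^2 - 5x^2 - 3/2xz - 3/2yz + 5x.
  reduce S modulo (f_1, f_2, h_3):
  remainder x^2z + 3/2xz^2 - 5x^2 - 5/2xz + 5y^2 + 10x - 5y - 15/2z + 5/2 ≠ 0; add h_4 = x^2z + 3/2xz^2 - 5x^2 - 5/2xz + 5y^2 + 10x - 5y - 15/2z + 5/2 to the basis.

The other S-polynomials (S(f_2,h_3), S(f_1,h_4), S(f_2,h_4), S(h_3,h_4)) all reduce to 0 modulo the current basis, so we have a Gröbner basis.
Inter-reduce: drop elements whose leading term is divisible by another's, tail-reduce, and make monic.
Reduced Gröbner basis: {x^2z + 3/2xz^2 - 5x^2 - 5/2xz + 5y^2 + 10x - 5y - 15/2z + 5/2, y^2z - xz - 3/2z^2 + 5x + 3/2z - 5, xy - y^2 + 3/2z - 3/2}.
Label its elements g_1 = x^2z + 3/2xz^2 - 5x^2 - 5/2xz + 5y^2 + 10x - 5y - 15/2z + 5/2, g_2 = y^2z - xz - 3/2z^2 + 5x + 3/2z - 5, g_3 = xy - y^2 + 3/2z - 3/2.

Reduce p = 5/3xyz - 6xy - 5/3xz + 6y^2 + 25/3x - 9z + 2/3 modulo G:
  leading term xyz: subtract (5/3z)·g_3 from 5/3xyz - 6xy - 5/3xz + 6y^2 + 25/3x - 9z + 2/3 → 5/3y^2z - 6xy - 5/3xz + 6y^2 - 5/2z^2 + 25/3x - 13/2z + 2/3
  leading term y^2z: subtract (5/3)·g_2 from 5/3y^2z - 6xy - 5/3xz + 6y^2 - 5/2z^2 + 25/3x - 13/2z + 2/3 → -6xy + 6y^2 - 9z + 9
  leading term xy: subtract (-6)·g_3 from -6xy + 6y^2 - 9z + 9 → 0
  normal form = 0.
Since the normal form is 0, p ∈ I.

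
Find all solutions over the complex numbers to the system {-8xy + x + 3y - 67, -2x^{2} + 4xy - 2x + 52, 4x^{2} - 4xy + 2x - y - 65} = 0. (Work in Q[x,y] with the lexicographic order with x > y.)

Compute a lex Gröbner basis by Buchberger's algorithm.
f_1 = -8xy + x + 3y - 67, LT = xy.
f_2 = -2x^{2} + 4xy - 2x + 52, LT = x^{2}.
f_3 = 4x^{2} - 4xy + 2x - y - 65, LT = x^{2}.

S(f_1,f_2): lcm = x^{2}y. S = -\tfrac{1}{8}x^{2} + 2xy^{2} - \tfrac{11}{8}xy + \tfrac{67}{8}x + 26y.
  leading term x^{2}: subtract (\tfrac{1}{16})·f_2 from -\tfrac{1}{8}x^{2} + 2xy^{2} - \tfrac{11}{8}xy + \tfrac{67}{8}x + 26y → 2xy^{2} - \tfrac{13}{8}xy + \tfrac{17}{2}x + 26y - \tfrac{13}{4}
  leading term xy^{2}: subtract (-\tfrac{1}{4}y)·f_1 from 2xy^{2} - \tfrac{13}{8}xy + \tfrac{17}{2}x + 26y - \tfrac{13}{4} → -\tfrac{11}{8}xy + \tfrac{17}{2}x + \tfrac{3}{4}y^{2} + \tfrac{37}{4}y - \tfrac{13}{4}
  leading term xy: subtract (\tfrac{11}{64})·f_1 from -\tfrac{11}{8}xy + \tfrac{17}{2}x + \tfrac{3}{4}y^{2} + \tfrac{37}{4}y - \tfrac{13}{4} → \tfrac{533}{64}x + \tfrac{3}{4}y^{2} + \tfrac{559}{64}y + \tfrac{529}{64}
  leading term x: no divisor's leading term divides it; move \tfrac{533}{64}x to the remainder.
  leading term y^{2}: no divisor's leading term divides it; move \tfrac{3}{4}y^{2} to the remainder.
  leading term y: no divisor's leading term divides it; move \tfrac{559}{64}y to the remainder.
  leading term 1: no divisor's leading term divides it; move \tfrac{529}{64} to the remainder.
  remainder \tfrac{533}{64}x + \tfrac{3}{4}y^{2} + \tfrac{559}{64}y + \tfrac{529}{64} ≠ 0; add h_4 = \tfrac{533}{64}x + \tfrac{3}{4}y^{2} + \tfrac{559}{64}y + \tfrac{529}{64} to the basis.

S(f_1,f_3): lcm = x^{2}y. S = -\tfrac{1}{8}x^{2} + xy^{2} - \tfrac{7}{8}xy + \tfrac{67}{8}x + \tfrac{1}{4}y^{2} + \tfrac{65}{4}y.
  leading term x^{2}: subtract (\tfrac{1}{16})·f_2 from -\tfrac{1}{8}x^{2} + xy^{2} - \tfrac{7}{8}xy + \tfrac{67}{8}x + \tfrac{1}{4}y^{2} + \tfrac{65}{4}y → xy^{2} - \tfrac{9}{8}xy + \tfrac{17}{2}x + \tfrac{1}{4}y^{2} + \tfrac{65}{4}y - \tfrac{13}{4}
  leading term xy^{2}: subtract (-\tfrac{1}{8}y)·f_1 from xy^{2} - \tfrac{9}{8}xy + \tfrac{17}{2}x + \tfrac{1}{4}y^{2} + \tfrac{65}{4}y - \tfrac{13}{4} → -xy + \tfrac{17}{2}x + \tfrac{5}{8}y^{2} + \tfrac{63}{8}y - \tfrac{13}{4}
  leading term xy: subtract (\tfrac{1}{8})·f_1 from -xy + \tfrac{17}{2}x + \tfrac{5}{8}y^{2} + \tfrac{63}{8}y - \tfrac{13}{4} → \tfrac{67}{8}x + \tfrac{5}{8}y^{2} + \tfrac{15}{2}y + \tfrac{41}{8}
  leading term x: subtract (\tfrac{536}{533})·h_4 from \tfrac{67}{8}x + \tfrac{5}{8}y^{2} + \tfrac{15}{2}y + \tfrac{41}{8} → -\tfrac{551}{4264}y^{2} - \tfrac{421}{328}y - \tfrac{6795}{2132}
  leading term y^{2}: no divisor's leading term divides it; move -\tfrac{551}{4264}y^{2} to the remainder.
  leading term y: no divisor's leading term divides it; move -\tfrac{421}{328}y to the remainder.
  leading term 1: no divisor's leading term divides it; move -\tfrac{6795}{2132} to the remainder.
  remainder -\tfrac{551}{4264}y^{2} - \tfrac{421}{328}y - \tfrac{6795}{2132} ≠ 0; add h_5 = -\tfrac{551}{4264}y^{2} - \tfrac{421}{328}y - \tfrac{6795}{2132} to the basis.

S(f_2,f_3): lcm = x^{2}. S = -xy + \tfrac{1}{2}x + \tfrac{1}{4}y - \tfrac{39}{4}.
  leading term xy: subtract (\tfrac{1}{8})·f_1 from -xy + \tfrac{1}{2}x + \tfrac{1}{4}y - \tfrac{39}{4} → \tfrac{3}{8}x - \tfrac{1}{8}y - \tfrac{11}{8}
  leading term x: subtract (\tfrac{24}{533})·h_4 from \tfrac{3}{8}x - \tfrac{1}{8}y - \tfrac{11}{8} → -\tfrac{18}{533}y^{2} - \tfrac{85}{164}y - \tfrac{3725}{2132}
  leading term y^{2}: subtract (\tfrac{144}{551})·h_5 from -\tfrac{18}{533}y^{2} - \tfrac{85}{164}y - \tfrac{3725}{2132} → -\tfrac{403}{2204}y - \tfrac{2015}{2204}
  leading term y: no divisor's leading term divides it; move -\tfrac{403}{2204}y to the remainder.
  leading term 1: no divisor's leading term divides it; move -\tfrac{2015}{2204} to the remainder.
  remainder -\tfrac{403}{2204}y - \tfrac{2015}{2204} ≠ 0; add h_6 = -\tfrac{403}{2204}y - \tfrac{2015}{2204} to the basis.

The other S-polynomials (S(f_1,h_4), S(f_2,h_4), S(f_3,h_4), S(f_1,h_5), S(f_2,h_5), S(f_3,h_5), S(h_4,h_5), S(f_1,h_6), S(f_2,h_6), S(f_3,h_6), S(h_4,h_6), S(h_5,h_6)) all reduce to 0 modulo the current basis, so we have a Gröbner basis.
Inter-reduce: drop elements whose leading term is divisible by another's, tail-reduce, and make monic.
Reduced Gröbner basis: {x - 2, y + 5}.

From the last basis element, y + 5 = 0, so y takes values in {-5}. Each choice, substituted upward through the basis, yields the corresponding point(s) of the solution set.
  y = -5: the earlier basis element becomes x - 2 = 0, giving x = 2 — point (2, -5).
Substituting each solution back into the original system confirms all equations vanish.

{(2, -5)}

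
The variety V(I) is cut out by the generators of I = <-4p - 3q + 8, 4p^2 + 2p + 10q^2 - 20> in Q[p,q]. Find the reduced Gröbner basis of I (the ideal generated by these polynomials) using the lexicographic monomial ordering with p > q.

G = {p + 3/4q - 2, q^2 - 54/49q}

f_1 = -4p - 3q + 8, LT = p.
f_2 = 4p^2 + 2p + 10q^2 - 20, LT = p^2.

S(f_1,f_2): lcm = p^2. S = 3/4pq - 5/2p - 5/2q^2 + 5.
  leading term pq: subtract (-3/16q)·f_1 from 3/4pq - 5/2p - 5/2q^2 + 5 → -5/2p - 49/16q^2 + 3/2q + 5
  leading term p: subtract (5/8)·f_1 from -5/2p - 49/16q^2 + 3/2q + 5 → -49/16q^2 + 27/8q
  leading term q^2: no divisor's leading term divides it; move -49/16q^2 to the remainder.
  leading term q: no divisor's leading term divides it; move 27/8q to the remainder.
  remainder -49/16q^2 + 27/8q ≠ 0; add g_3 = -49/16q^2 + 27/8q to the basis.

The other S-polynomials (S(f_1,g_3), S(f_2,g_3)) all reduce to 0 modulo the current basis, so we have a Gröbner basis.
Inter-reduce: drop elements whose leading term is divisible by another's, tail-reduce, and make monic.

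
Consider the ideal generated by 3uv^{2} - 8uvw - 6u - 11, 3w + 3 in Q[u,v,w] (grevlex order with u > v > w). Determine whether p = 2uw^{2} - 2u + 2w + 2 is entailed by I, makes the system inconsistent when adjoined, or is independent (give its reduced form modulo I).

First compute the reduced Gröbner basis of I by Buchberger's algorithm.
f_1 = 3uv^{2} - 8uvw - 6u - 11, LT = uv^{2}.
f_2 = 3w + 3, LT = w.

S(f_1,f_2): leading monomials are coprime, so the S-polynomial reduces to 0 (Buchberger's first criterion).
Every S-polynomial of the final basis reduces to 0, so we have a Gröbner basis.
Inter-reduce: drop elements whose leading term is divisible by another's, tail-reduce, and make monic.
Reduced Gröbner basis: {uv^{2} + \tfrac{8}{3}uv - 2u - \tfrac{11}{3}, w + 1}.
Label its elements g_1 = uv^{2} + \tfrac{8}{3}uv - 2u - \tfrac{11}{3}, g_2 = w + 1.

Reduce p = 2uw^{2} - 2u + 2w + 2 modulo G:
  leading term uw^{2}: subtract (2uw)·g_2 from 2uw^{2} - 2u + 2w + 2 → -2uw - 2u + 2w + 2
  leading term uw: subtract (-2u)·g_2 from -2uw - 2u + 2w + 2 → 2w + 2
  leading term w: subtract (2)·g_2 from 2w + 2 → 0
  normal form = 0.
Since the normal form is 0, p ∈ I.

2uw^{2} - 2u + 2w + 2 lies in I (it reduces to 0).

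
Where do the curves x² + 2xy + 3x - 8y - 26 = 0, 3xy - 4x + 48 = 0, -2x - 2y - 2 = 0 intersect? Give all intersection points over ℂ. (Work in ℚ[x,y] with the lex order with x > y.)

Compute a lex Gröbner basis by Buchberger's algorithm.
f_1 = x² + 2xy + 3x - 8y - 26, LT = x².
f_2 = 3xy - 4x + 48, LT = xy.
f_3 = -2x - 2y - 2, LT = x.

S(f_1,f_2): lcm = x²y. S = 4/3x² + 2xy² + 3xy - 16x - 8y² - 26y.
  reduce S modulo (f_1, f_2, f_3):
  remainder -8y² - 94/3y + 8/3 ≠ 0; add h_4 = -8y² - 94/3y + 8/3 to the basis.

S(f_1,f_3): lcm = x². S = xy + 2x - 8y - 26.
  reduce S modulo (f_1, f_2, f_3, h_4):
  remainder -34/3y - 136/3 ≠ 0; add h_5 = -34/3y - 136/3 to the basis.

The other S-polynomials (S(f_2,f_3), S(f_1,h_4), S(f_2,h_4), S(f_3,h_4), S(f_1,h_5), S(f_2,h_5), S(f_3,h_5), S(h_4,h_5)) all reduce to 0 modulo the current basis, so we have a Gröbner basis.
Inter-reduce: drop elements whose leading term is divisible by another's, tail-reduce, and make monic.
Reduced Gröbner basis: {x - 3, y + 4}.

Since the basis is lex-ordered, y + 4 is univariate in y. Its roots are {-4}. Back-substituting each root into the other basis elements fixes the other coordinates.
  y = -4: the earlier basis element becomes x - 3 = 0, giving x = 3 — point (3, -4).

{(3, -4)}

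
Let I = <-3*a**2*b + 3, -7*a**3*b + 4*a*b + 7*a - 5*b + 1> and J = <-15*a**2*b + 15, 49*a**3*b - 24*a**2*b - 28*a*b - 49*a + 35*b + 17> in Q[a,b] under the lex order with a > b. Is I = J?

Since reduced Gröbner bases are canonical representatives of ideals under a given ordering, it suffices to compute and compare them.
Buchberger on the first generating set:
f_1 = -3*a**2*b + 3, LT = a**2*b.
f_2 = -7*a**3*b + 4*a*b + 7*a - 5*b + 1, LT = a**3*b.

S(f_1,f_2): lcm = a**3*b. S = 4/7*a*b - 5/7*b + 1/7.
  leading term a*b: no divisor's leading term divides it; move 4/7*a*b to the remainder.
  leading term b: no divisor's leading term divides it; move -5/7*b to the remainder.
  leading term 1: no divisor's leading term divides it; move 1/7 to the remainder.
  remainder 4/7*a*b - 5/7*b + 1/7 ≠ 0; add g_3 = 4/7*a*b - 5/7*b + 1/7 to the basis.

S(f_1,g_3): lcm = a**2*b. S = 5/4*a*b - 1/4*a - 1.
  leading term a*b: subtract (35/16)·g_3 from 5/4*a*b - 1/4*a - 1 → -1/4*a + 25/16*b - 21/16
  leading term a: no divisor's leading term divides it; move -1/4*a to the remainder.
  leading term b: no divisor's leading term divides it; move 25/16*b to the remainder.
  leading term 1: no divisor's leading term divides it; move -21/16 to the remainder.
  remainder -1/4*a + 25/16*b - 21/16 ≠ 0; add g_4 = -1/4*a + 25/16*b - 21/16 to the basis.

S(f_1,g_4): lcm = a**2*b. S = 25/4*a*b**2 - 21/4*a*b - 1.
  leading term a*b**2: subtract (175/16*b)·g_3 from 25/4*a*b**2 - 21/4*a*b - 1 → -21/4*a*b + 125/16*b**2 - 25/16*b - 1
  leading term a*b: subtract (-147/16)·g_3 from -21/4*a*b + 125/16*b**2 - 25/16*b - 1 → 125/16*b**2 - 65/8*b + 5/16
  leading term b**2: no divisor's leading term divides it; move 125/16*b**2 to the remainder.
  leading term b: no divisor's leading term divides it; move -65/8*b to the remainder.
  leading term 1: no divisor's leading term divides it; move 5/16 to the remainder.
  remainder 125/16*b**2 - 65/8*b + 5/16 ≠ 0; add g_5 = 125/16*b**2 - 65/8*b + 5/16 to the basis.

The other S-polynomials (S(f_2,g_3), S(f_2,g_4), S(g_3,g_4), S(f_1,g_5), S(f_2,g_5), S(g_3,g_5), S(g_4,g_5)) all reduce to 0 modulo the current basis, so we have a Gröbner basis.
Inter-reduce: drop elements whose leading term is divisible by another's, tail-reduce, and make monic.
Reduced Gröbner basis: {a - 25/4*b + 21/4, b**2 - 26/25*b + 1/25}.

Buchberger on the second generating set:
h_1 = -15*a**2*b + 15, LT = a**2*b.
h_2 = 49*a**3*b - 24*a**2*b - 28*a*b - 49*a + 35*b + 17, LT = a**3*b.

S(h_1,h_2): lcm = a**3*b. S = 24/49*a**2*b + 4/7*a*b - 5/7*b - 17/49.
  leading term a**2*b: subtract (-8/245)·h_1 from 24/49*a**2*b + 4/7*a*b - 5/7*b - 17/49 → 4/7*a*b - 5/7*b + 1/7
  leading term a*b: no divisor's leading term divides it; move 4/7*a*b to the remainder.
  leading term b: no divisor's leading term divides it; move -5/7*b to the remainder.
  leading term 1: no divisor's leading term divides it; move 1/7 to the remainder.
  remainder 4/7*a*b - 5/7*b + 1/7 ≠ 0; add k_3 = 4/7*a*b - 5/7*b + 1/7 to the basis.

S(h_1,k_3): lcm = a**2*b. S = 5/4*a*b - 1/4*a - 1.
  leading term a*b: subtract (35/16)·k_3 from 5/4*a*b - 1/4*a - 1 → -1/4*a + 25/16*b - 21/16
  leading term a: no divisor's leading term divides it; move -1/4*a to the remainder.
  leading term b: no divisor's leading term divides it; move 25/16*b to the remainder.
  leading term 1: no divisor's leading term divides it; move -21/16 to the remainder.
  remainder -1/4*a + 25/16*b - 21/16 ≠ 0; add k_4 = -1/4*a + 25/16*b - 21/16 to the basis.

S(h_1,k_4): lcm = a**2*b. S = 25/4*a*b**2 - 21/4*a*b - 1.
  leading term a*b**2: subtract (175/16*b)·k_3 from 25/4*a*b**2 - 21/4*a*b - 1 → -21/4*a*b + 125/16*b**2 - 25/16*b - 1
  leading term a*b: subtract (-147/16)·k_3 from -21/4*a*b + 125/16*b**2 - 25/16*b - 1 → 125/16*b**2 - 65/8*b + 5/16
  leading term b**2: no divisor's leading term divides it; move 125/16*b**2 to the remainder.
  leading term b: no divisor's leading term divides it; move -65/8*b to the remainder.
  leading term 1: no divisor's leading term divides it; move 5/16 to the remainder.
  remainder 125/16*b**2 - 65/8*b + 5/16 ≠ 0; add k_5 = 125/16*b**2 - 65/8*b + 5/16 to the basis.

The other S-polynomials (S(h_2,k_3), S(h_2,k_4), S(k_3,k_4), S(h_1,k_5), S(h_2,k_5), S(k_3,k_5), S(k_4,k_5)) all reduce to 0 modulo the current basis, so we have a Gröbner basis.
Inter-reduce: drop elements whose leading term is divisible by another's, tail-reduce, and make monic.
Reduced Gröbner basis: {a - 25/4*b + 21/4, b**2 - 26/25*b + 1/25}.

These coincide, so the ideals are equal.

Yes, the ideals are equal.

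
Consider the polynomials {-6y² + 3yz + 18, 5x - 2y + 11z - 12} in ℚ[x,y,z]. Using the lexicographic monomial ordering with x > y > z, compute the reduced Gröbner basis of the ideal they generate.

f_1 = -6y² + 3yz + 18, LT = y².
f_2 = 5x - 2y + 11z - 12, LT = x.

The S-polynomials (S(f_1,f_2)) all reduce to 0 modulo the current basis, so we have a Gröbner basis.

G = {x - ⅖y + 11/5z - 12/5, y² - ½yz - 3}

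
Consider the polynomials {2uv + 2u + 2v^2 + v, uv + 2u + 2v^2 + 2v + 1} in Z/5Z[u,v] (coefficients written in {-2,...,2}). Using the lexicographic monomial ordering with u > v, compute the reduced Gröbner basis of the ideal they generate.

f_1 = 2uv + 2u + 2v^2 + v, LT = uv.
f_2 = uv + 2u + 2v^2 + 2v + 1, LT = uv.

S(f_1,f_2): lcm = uv. S = -u - v^2 + v - 1.
  leading term u: no divisor's leading term divides it; move -u to the remainder.
  leading term v^2: no divisor's leading term divides it; move -v^2 to the remainder.
  leading term v: no divisor's leading term divides it; move v to the remainder.
  leading term 1: no divisor's leading term divides it; move -1 to the remainder.
  remainder -u - v^2 + v - 1 ≠ 0; add g_3 = -u - v^2 + v - 1 to the basis.

S(f_1,g_3): lcm = uv. S = u - v^3 + 2v^2 + 2v.
  leading term u: subtract (-1)·g_3 from u - v^3 + 2v^2 + 2v → -v^3 + v^2 - 2v - 1
  leading term v^3: no divisor's leading term divides it; move -v^3 to the remainder.
  leading term v^2: no divisor's leading term divides it; move v^2 to the remainder.
  leading term v: no divisor's leading term divides it; move -2v to the remainder.
  leading term 1: no divisor's leading term divides it; move -1 to the remainder.
  remainder -v^3 + v^2 - 2v - 1 ≠ 0; add g_4 = -v^3 + v^2 - 2v - 1 to the basis.

The other S-polynomials (S(f_2,g_3), S(f_1,g_4), S(f_2,g_4), S(g_3,g_4)) all reduce to 0 modulo the current basis, so we have a Gröbner basis.
Inter-reduce: drop elements whose leading term is divisible by another's, tail-reduce, and make monic.

G = {u + v^2 - v + 1, v^3 - v^2 + 2v + 1}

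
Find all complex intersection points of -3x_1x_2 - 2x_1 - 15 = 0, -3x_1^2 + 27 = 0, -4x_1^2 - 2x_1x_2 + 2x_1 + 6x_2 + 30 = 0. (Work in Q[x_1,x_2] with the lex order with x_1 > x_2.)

{(3, -7/3), (-3, 1)}

Compute a lex Gröbner basis by Buchberger's algorithm.
f_1 = -3x_1x_2 - 2x_1 - 15, LT = x_1x_2.
f_2 = -3x_1^2 + 27, LT = x_1^2.
f_3 = -4x_1^2 - 2x_1x_2 + 2x_1 + 6x_2 + 30, LT = x_1^2.

S(f_1,f_2): lcm = x_1^2x_2. S = 2/3x_1^2 + 5x_1 + 9x_2.
  leading term x_1^2: subtract (-2/9)·f_2 from 2/3x_1^2 + 5x_1 + 9x_2 → 5x_1 + 9x_2 + 6
  leading term x_1: no divisor's leading term divides it; move 5x_1 to the remainder.
  leading term x_2: no divisor's leading term divides it; move 9x_2 to the remainder.
  leading term 1: no divisor's leading term divides it; move 6 to the remainder.
  remainder 5x_1 + 9x_2 + 6 ≠ 0; add h_4 = 5x_1 + 9x_2 + 6 to the basis.

S(f_1,f_3): lcm = x_1^2x_2. S = 2/3x_1^2 - 1/2x_1x_2^2 + 1/2x_1x_2 + 5x_1 + 3/2x_2^2 + 15/2x_2.
  leading term x_1^2: subtract (-2/9)·f_2 from 2/3x_1^2 - 1/2x_1x_2^2 + 1/2x_1x_2 + 5x_1 + 3/2x_2^2 + 15/2x_2 → -1/2x_1x_2^2 + 1/2x_1x_2 + 5x_1 + 3/2x_2^2 + 15/2x_2 + 6
  leading term x_1x_2^2: subtract (1/6x_2)·f_1 from -1/2x_1x_2^2 + 1/2x_1x_2 + 5x_1 + 3/2x_2^2 + 15/2x_2 + 6 → 5/6x_1x_2 + 5x_1 + 3/2x_2^2 + 10x_2 + 6
  leading term x_1x_2: subtract (-5/18)·f_1 from 5/6x_1x_2 + 5x_1 + 3/2x_2^2 + 10x_2 + 6 → 40/9x_1 + 3/2x_2^2 + 10x_2 + 11/6
  leading term x_1: subtract (8/9)·h_4 from 40/9x_1 + 3/2x_2^2 + 10x_2 + 11/6 → 3/2x_2^2 + 2x_2 - 7/2
  leading term x_2^2: no divisor's leading term divides it; move 3/2x_2^2 to the remainder.
  leading term x_2: no divisor's leading term divides it; move 2x_2 to the remainder.
  leading term 1: no divisor's leading term divides it; move -7/2 to the remainder.
  remainder 3/2x_2^2 + 2x_2 - 7/2 ≠ 0; add h_5 = 3/2x_2^2 + 2x_2 - 7/2 to the basis.

The other S-polynomials (S(f_2,f_3), S(f_1,h_4), S(f_2,h_4), S(f_3,h_4), S(f_1,h_5), S(f_2,h_5), S(f_3,h_5), S(h_4,h_5)) all reduce to 0 modulo the current basis, so we have a Gröbner basis.
Inter-reduce: drop elements whose leading term is divisible by another's, tail-reduce, and make monic.
Reduced Gröbner basis: {x_1 + 9/5x_2 + 6/5, x_2^2 + 4/3x_2 - 7/3}.

Since the basis is lex-ordered, x_2^2 + 4/3x_2 - 7/3 is univariate in x_2. Its roots are {-7/3, 1}. Back-substituting each root into the other basis elements fixes the other coordinates.
  x_2 = -7/3: the earlier basis element becomes x_1 - 3 = 0, giving x_1 = 3 — point (3, -7/3).
  x_2 = 1: the earlier basis element becomes x_1 + 3 = 0, giving x_1 = -3 — point (-3, 1).
Check: every point annihilates each of the original generators.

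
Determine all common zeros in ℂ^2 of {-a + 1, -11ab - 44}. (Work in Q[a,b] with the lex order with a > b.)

Compute a lex Gröbner basis by Buchberger's algorithm.
f_1 = -a + 1, LT = a.
f_2 = -11ab - 44, LT = ab.

S(f_1,f_2): lcm = ab. S = -b - 4.
  reduce S modulo (f_1, f_2):
  remainder -b - 4 ≠ 0; add h_3 = -b - 4 to the basis.

The other S-polynomials (S(f_1,h_3), S(f_2,h_3)) all reduce to 0 modulo the current basis, so we have a Gröbner basis.
Inter-reduce: drop elements whose leading term is divisible by another's, tail-reduce, and make monic.
Reduced Gröbner basis: {a - 1, b + 4}.

A lex Gröbner basis eliminates variables successively. Here b + 4 depends only on b, with roots {-4}; lifting each root through the earlier basis elements recovers the full solutions.
  b = -4: the earlier basis element becomes a - 1 = 0, giving a = 1 — point (1, -4).

{(1, -4)}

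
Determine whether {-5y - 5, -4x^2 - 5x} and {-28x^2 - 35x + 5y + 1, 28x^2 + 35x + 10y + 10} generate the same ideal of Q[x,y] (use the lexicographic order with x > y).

Two ideals are equal iff their reduced Gröbner bases coincide (the reduced basis is unique for a fixed ordering).
Buchberger on the first generating set:
f_1 = -5y - 5, LT = y.
f_2 = -4x^2 - 5x, LT = x^2.

S(f_1,f_2): leading monomials are coprime, so the S-polynomial reduces to 0 (Buchberger's first criterion).
Every S-polynomial of the final basis reduces to 0, so we have a Gröbner basis.
Inter-reduce: drop elements whose leading term is divisible by another's, tail-reduce, and make monic.
Reduced Gröbner basis: {x^2 + 5/4x, y + 1}.

Buchberger on the second generating set:
h_1 = -28x^2 - 35x + 5y + 1, LT = x^2.
h_2 = 28x^2 + 35x + 10y + 10, LT = x^2.

S(h_1,h_2): lcm = x^2. S = -15/28y - 11/28.
  leading term y: no divisor's leading term divides it; move -15/28y to the remainder.
  leading term 1: no divisor's leading term divides it; move -11/28 to the remainder.
  remainder -15/28y - 11/28 ≠ 0; add k_3 = -15/28y - 11/28 to the basis.

S(h_1,k_3): leading monomials are coprime, so the S-polynomial reduces to 0 (Buchberger's first criterion).
S(h_2,k_3): leading monomials are coprime, so the S-polynomial reduces to 0 (Buchberger's first criterion).
Every S-polynomial of the final basis reduces to 0, so we have a Gröbner basis.
Inter-reduce: drop elements whose leading term is divisible by another's, tail-reduce, and make monic.
Reduced Gröbner basis: {x^2 + 5/4x + 2/21, y + 11/15}.

The bases are distinct; the ideals are different.

No, the ideals differ.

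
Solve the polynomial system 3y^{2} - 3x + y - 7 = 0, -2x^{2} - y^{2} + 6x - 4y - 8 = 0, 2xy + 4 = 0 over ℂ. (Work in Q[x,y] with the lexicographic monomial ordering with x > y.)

{(1, -2)}

Compute a lex Gröbner basis by Buchberger's algorithm.
f_1 = -3x + 3y^{2} + y - 7, LT = x.
f_2 = -2x^{2} + 6x - y^{2} - 4y - 8, LT = x^{2}.
f_3 = 2xy + 4, LT = xy.

S(f_1,f_2): lcm = x^{2}. S = -xy^{2} - \tfrac{1}{3}xy + \tfrac{16}{3}x - \tfrac{1}{2}y^{2} - 2y - 4.
  leading term xy^{2}: subtract (\tfrac{1}{3}y^{2})·f_1 from -xy^{2} - \tfrac{1}{3}xy + \tfrac{16}{3}x - \tfrac{1}{2}y^{2} - 2y - 4 → -\tfrac{1}{3}xy + \tfrac{16}{3}x - y^{4} - \tfrac{1}{3}y^{3} + \tfrac{11}{6}y^{2} - 2y - 4
  leading term xy: subtract (\tfrac{1}{9}y)·f_1 from -\tfrac{1}{3}xy + \tfrac{16}{3}x - y^{4} - \tfrac{1}{3}y^{3} + \tfrac{11}{6}y^{2} - 2y - 4 → \tfrac{16}{3}x - y^{4} - \tfrac{2}{3}y^{3} + \tfrac{31}{18}y^{2} - \tfrac{11}{9}y - 4
  leading term x: subtract (-\tfrac{16}{9})·f_1 from \tfrac{16}{3}x - y^{4} - \tfrac{2}{3}y^{3} + \tfrac{31}{18}y^{2} - \tfrac{11}{9}y - 4 → -y^{4} - \tfrac{2}{3}y^{3} + \tfrac{127}{18}y^{2} + \tfrac{5}{9}y - \tfrac{148}{9}
  leading term y^{4}: no divisor's leading term divides it; move -y^{4} to the remainder.
  leading term y^{3}: no divisor's leading term divides it; move -\tfrac{2}{3}y^{3} to the remainder.
  leading term y^{2}: no divisor's leading term divides it; move \tfrac{127}{18}y^{2} to the remainder.
  leading term y: no divisor's leading term divides it; move \tfrac{5}{9}y to the remainder.
  leading term 1: no divisor's leading term divides it; move -\tfrac{148}{9} to the remainder.
  remainder -y^{4} - \tfrac{2}{3}y^{3} + \tfrac{127}{18}y^{2} + \tfrac{5}{9}y - \tfrac{148}{9} ≠ 0; add h_4 = -y^{4} - \tfrac{2}{3}y^{3} + \tfrac{127}{18}y^{2} + \tfrac{5}{9}y - \tfrac{148}{9} to the basis.

S(f_1,f_3): lcm = xy. S = -y^{3} - \tfrac{1}{3}y^{2} + \tfrac{7}{3}y - 2.
  leading term y^{3}: no divisor's leading term divides it; move -y^{3} to the remainder.
  leading term y^{2}: no divisor's leading term divides it; move -\tfrac{1}{3}y^{2} to the remainder.
  leading term y: no divisor's leading term divides it; move \tfrac{7}{3}y to the remainder.
  leading term 1: no divisor's leading term divides it; move -2 to the remainder.
  remainder -y^{3} - \tfrac{1}{3}y^{2} + \tfrac{7}{3}y - 2 ≠ 0; add h_5 = -y^{3} - \tfrac{1}{3}y^{2} + \tfrac{7}{3}y - 2 to the basis.

S(f_2,f_3): lcm = x^{2}y. S = -3xy - 2x + \tfrac{1}{2}y^{3} + 2y^{2} + 4y.
  leading term xy: subtract (y)·f_1 from -3xy - 2x + \tfrac{1}{2}y^{3} + 2y^{2} + 4y → -2x - \tfrac{5}{2}y^{3} + y^{2} + 11y
  leading term x: subtract (\tfrac{2}{3})·f_1 from -2x - \tfrac{5}{2}y^{3} + y^{2} + 11y → -\tfrac{5}{2}y^{3} - y^{2} + \tfrac{31}{3}y + \tfrac{14}{3}
  leading term y^{3}: subtract (\tfrac{5}{2})·h_5 from -\tfrac{5}{2}y^{3} - y^{2} + \tfrac{31}{3}y + \tfrac{14}{3} → -\tfrac{1}{6}y^{2} + \tfrac{9}{2}y + \tfrac{29}{3}
  leading term y^{2}: no divisor's leading term divides it; move -\tfrac{1}{6}y^{2} to the remainder.
  leading term y: no divisor's leading term divides it; move \tfrac{9}{2}y to the remainder.
  leading term 1: no divisor's leading term divides it; move \tfrac{29}{3} to the remainder.
  remainder -\tfrac{1}{6}y^{2} + \tfrac{9}{2}y + \tfrac{29}{3} ≠ 0; add h_6 = -\tfrac{1}{6}y^{2} + \tfrac{9}{2}y + \tfrac{29}{3} to the basis.

S(f_3,h_4): lcm = xy^{4}. S = -\tfrac{2}{3}xy^{3} + \tfrac{127}{18}xy^{2} + \tfrac{5}{9}xy - \tfrac{148}{9}x + 2y^{3}.
  leading term xy^{3}: subtract (\tfrac{2}{9}y^{3})·f_1 from -\tfrac{2}{3}xy^{3} + \tfrac{127}{18}xy^{2} + \tfrac{5}{9}xy - \tfrac{148}{9}x + 2y^{3} → \tfrac{127}{18}xy^{2} + \tfrac{5}{9}xy - \tfrac{148}{9}x - \tfrac{2}{3}y^{5} - \tfrac{2}{9}y^{4} + \tfrac{32}{9}y^{3}
  leading term xy^{2}: subtract (-\tfrac{127}{54}y^{2})·f_1 from \tfrac{127}{18}xy^{2} + \tfrac{5}{9}xy - \tfrac{148}{9}x - \tfrac{2}{3}y^{5} - \tfrac{2}{9}y^{4} + \tfrac{32}{9}y^{3} → \tfrac{5}{9}xy - \tfrac{148}{9}x - \tfrac{2}{3}y^{5} + \tfrac{41}{6}y^{4} + \tfrac{319}{54}y^{3} - \tfrac{889}{54}y^{2}
  leading term xy: subtract (-\tfrac{5}{27}y)·f_1 from \tfrac{5}{9}xy - \tfrac{148}{9}x - \tfrac{2}{3}y^{5} + \tfrac{41}{6}y^{4} + \tfrac{319}{54}y^{3} - \tfrac{889}{54}y^{2} → -\tfrac{148}{9}x - \tfrac{2}{3}y^{5} + \tfrac{41}{6}y^{4} + \tfrac{349}{54}y^{3} - \tfrac{293}{18}y^{2} - \tfrac{35}{27}y
  leading term x: subtract (\tfrac{148}{27})·f_1 from -\tfrac{148}{9}x - \tfrac{2}{3}y^{5} + \tfrac{41}{6}y^{4} + \tfrac{349}{54}y^{3} - \tfrac{293}{18}y^{2} - \tfrac{35}{27}y → -\tfrac{2}{3}y^{5} + \tfrac{41}{6}y^{4} + \tfrac{349}{54}y^{3} - \tfrac{589}{18}y^{2} - \tfrac{61}{9}y + \tfrac{1036}{27}
  leading term y^{5}: subtract (\tfrac{2}{3}y)·h_4 from -\tfrac{2}{3}y^{5} + \tfrac{41}{6}y^{4} + \tfrac{349}{54}y^{3} - \tfrac{589}{18}y^{2} - \tfrac{61}{9}y + \tfrac{1036}{27} → \tfrac{131}{18}y^{4} + \tfrac{95}{54}y^{3} - \tfrac{1787}{54}y^{2} + \tfrac{113}{27}y + \tfrac{1036}{27}
  leading term y^{4}: subtract (-\tfrac{131}{18})·h_4 from \tfrac{131}{18}y^{4} + \tfrac{95}{54}y^{3} - \tfrac{1787}{54}y^{2} + \tfrac{113}{27}y + \tfrac{1036}{27} → -\tfrac{167}{54}y^{3} + \tfrac{5915}{324}y^{2} + \tfrac{1333}{162}y - \tfrac{6586}{81}
  leading term y^{3}: subtract (\tfrac{167}{54})·h_5 from -\tfrac{167}{54}y^{3} + \tfrac{5915}{324}y^{2} + \tfrac{1333}{162}y - \tfrac{6586}{81} → \tfrac{2083}{108}y^{2} + \tfrac{82}{81}y - \tfrac{6085}{81}
  leading term y^{2}: subtract (-\tfrac{2083}{18})·h_6 from \tfrac{2083}{108}y^{2} + \tfrac{82}{81}y - \tfrac{6085}{81} → \tfrac{169051}{324}y + \tfrac{169051}{162}
  leading term y: no divisor's leading term divides it; move \tfrac{169051}{324}y to the remainder.
  leading term 1: no divisor's leading term divides it; move \tfrac{169051}{162} to the remainder.
  remainder \tfrac{169051}{324}y + \tfrac{169051}{162} ≠ 0; add h_7 = \tfrac{169051}{324}y + \tfrac{169051}{162} to the basis.

The other S-polynomials (S(f_1,h_4), S(f_2,h_4), S(f_1,h_5), S(f_2,h_5), S(f_3,h_5), S(h_4,h_5), S(f_1,h_6), S(f_2,h_6), S(f_3,h_6), S(h_4,h_6), S(h_5,h_6), S(f_1,h_7), S(f_2,h_7), S(f_3,h_7), S(h_4,h_7), S(h_5,h_7), S(h_6,h_7)) all reduce to 0 modulo the current basis, so we have a Gröbner basis.
Inter-reduce: drop elements whose leading term is divisible by another's, tail-reduce, and make monic.
Reduced Gröbner basis: {x - 1, y + 2}.

A lex Gröbner basis eliminates variables successively. Here y + 2 depends only on y, with roots {-2}; lifting each root through the earlier basis elements recovers the full solutions.
  y = -2: the earlier basis element becomes x - 1 = 0, giving x = 1 — point (1, -2).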